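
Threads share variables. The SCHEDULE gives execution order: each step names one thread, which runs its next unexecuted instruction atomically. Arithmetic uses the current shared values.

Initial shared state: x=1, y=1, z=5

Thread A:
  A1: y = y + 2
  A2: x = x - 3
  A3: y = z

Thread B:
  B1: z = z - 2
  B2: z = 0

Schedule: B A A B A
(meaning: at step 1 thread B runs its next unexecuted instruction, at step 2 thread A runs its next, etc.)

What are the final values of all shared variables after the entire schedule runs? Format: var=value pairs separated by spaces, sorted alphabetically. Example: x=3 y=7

Step 1: thread B executes B1 (z = z - 2). Shared: x=1 y=1 z=3. PCs: A@0 B@1
Step 2: thread A executes A1 (y = y + 2). Shared: x=1 y=3 z=3. PCs: A@1 B@1
Step 3: thread A executes A2 (x = x - 3). Shared: x=-2 y=3 z=3. PCs: A@2 B@1
Step 4: thread B executes B2 (z = 0). Shared: x=-2 y=3 z=0. PCs: A@2 B@2
Step 5: thread A executes A3 (y = z). Shared: x=-2 y=0 z=0. PCs: A@3 B@2

Answer: x=-2 y=0 z=0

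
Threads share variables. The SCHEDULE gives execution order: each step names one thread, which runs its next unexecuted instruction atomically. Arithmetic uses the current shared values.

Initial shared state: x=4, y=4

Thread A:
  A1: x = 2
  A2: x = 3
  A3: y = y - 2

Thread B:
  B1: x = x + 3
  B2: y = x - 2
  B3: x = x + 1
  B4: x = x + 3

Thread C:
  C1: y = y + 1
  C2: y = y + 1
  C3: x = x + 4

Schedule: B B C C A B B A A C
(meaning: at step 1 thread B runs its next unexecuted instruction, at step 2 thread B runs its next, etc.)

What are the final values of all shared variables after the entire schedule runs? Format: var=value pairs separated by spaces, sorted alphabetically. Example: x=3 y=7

Step 1: thread B executes B1 (x = x + 3). Shared: x=7 y=4. PCs: A@0 B@1 C@0
Step 2: thread B executes B2 (y = x - 2). Shared: x=7 y=5. PCs: A@0 B@2 C@0
Step 3: thread C executes C1 (y = y + 1). Shared: x=7 y=6. PCs: A@0 B@2 C@1
Step 4: thread C executes C2 (y = y + 1). Shared: x=7 y=7. PCs: A@0 B@2 C@2
Step 5: thread A executes A1 (x = 2). Shared: x=2 y=7. PCs: A@1 B@2 C@2
Step 6: thread B executes B3 (x = x + 1). Shared: x=3 y=7. PCs: A@1 B@3 C@2
Step 7: thread B executes B4 (x = x + 3). Shared: x=6 y=7. PCs: A@1 B@4 C@2
Step 8: thread A executes A2 (x = 3). Shared: x=3 y=7. PCs: A@2 B@4 C@2
Step 9: thread A executes A3 (y = y - 2). Shared: x=3 y=5. PCs: A@3 B@4 C@2
Step 10: thread C executes C3 (x = x + 4). Shared: x=7 y=5. PCs: A@3 B@4 C@3

Answer: x=7 y=5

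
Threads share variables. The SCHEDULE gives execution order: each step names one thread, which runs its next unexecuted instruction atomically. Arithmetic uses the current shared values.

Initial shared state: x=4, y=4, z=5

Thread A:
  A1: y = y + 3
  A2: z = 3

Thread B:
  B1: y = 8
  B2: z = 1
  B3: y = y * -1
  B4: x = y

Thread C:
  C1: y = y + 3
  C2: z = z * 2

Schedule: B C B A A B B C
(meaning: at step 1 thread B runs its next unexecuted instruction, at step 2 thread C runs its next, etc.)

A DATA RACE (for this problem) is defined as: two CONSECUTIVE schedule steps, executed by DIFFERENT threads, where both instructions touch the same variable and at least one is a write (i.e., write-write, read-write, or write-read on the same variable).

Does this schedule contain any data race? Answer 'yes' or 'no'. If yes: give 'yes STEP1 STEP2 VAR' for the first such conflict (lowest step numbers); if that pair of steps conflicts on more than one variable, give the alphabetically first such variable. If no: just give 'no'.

Answer: yes 1 2 y

Derivation:
Steps 1,2: B(y = 8) vs C(y = y + 3). RACE on y (W-W).
Steps 2,3: C(r=y,w=y) vs B(r=-,w=z). No conflict.
Steps 3,4: B(r=-,w=z) vs A(r=y,w=y). No conflict.
Steps 4,5: same thread (A). No race.
Steps 5,6: A(r=-,w=z) vs B(r=y,w=y). No conflict.
Steps 6,7: same thread (B). No race.
Steps 7,8: B(r=y,w=x) vs C(r=z,w=z). No conflict.
First conflict at steps 1,2.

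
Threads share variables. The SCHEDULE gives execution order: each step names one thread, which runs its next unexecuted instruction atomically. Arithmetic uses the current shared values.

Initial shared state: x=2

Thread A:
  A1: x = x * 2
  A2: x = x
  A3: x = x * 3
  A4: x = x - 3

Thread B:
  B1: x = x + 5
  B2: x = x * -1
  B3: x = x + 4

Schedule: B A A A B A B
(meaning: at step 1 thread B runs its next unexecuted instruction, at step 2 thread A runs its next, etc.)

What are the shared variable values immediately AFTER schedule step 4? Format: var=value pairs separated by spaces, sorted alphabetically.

Answer: x=42

Derivation:
Step 1: thread B executes B1 (x = x + 5). Shared: x=7. PCs: A@0 B@1
Step 2: thread A executes A1 (x = x * 2). Shared: x=14. PCs: A@1 B@1
Step 3: thread A executes A2 (x = x). Shared: x=14. PCs: A@2 B@1
Step 4: thread A executes A3 (x = x * 3). Shared: x=42. PCs: A@3 B@1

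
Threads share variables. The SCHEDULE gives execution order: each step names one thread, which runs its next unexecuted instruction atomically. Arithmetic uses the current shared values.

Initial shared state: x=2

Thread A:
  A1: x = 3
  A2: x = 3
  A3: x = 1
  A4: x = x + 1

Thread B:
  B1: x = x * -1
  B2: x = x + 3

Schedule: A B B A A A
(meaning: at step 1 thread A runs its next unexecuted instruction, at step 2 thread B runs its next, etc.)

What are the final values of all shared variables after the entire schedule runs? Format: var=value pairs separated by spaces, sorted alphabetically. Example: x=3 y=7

Answer: x=2

Derivation:
Step 1: thread A executes A1 (x = 3). Shared: x=3. PCs: A@1 B@0
Step 2: thread B executes B1 (x = x * -1). Shared: x=-3. PCs: A@1 B@1
Step 3: thread B executes B2 (x = x + 3). Shared: x=0. PCs: A@1 B@2
Step 4: thread A executes A2 (x = 3). Shared: x=3. PCs: A@2 B@2
Step 5: thread A executes A3 (x = 1). Shared: x=1. PCs: A@3 B@2
Step 6: thread A executes A4 (x = x + 1). Shared: x=2. PCs: A@4 B@2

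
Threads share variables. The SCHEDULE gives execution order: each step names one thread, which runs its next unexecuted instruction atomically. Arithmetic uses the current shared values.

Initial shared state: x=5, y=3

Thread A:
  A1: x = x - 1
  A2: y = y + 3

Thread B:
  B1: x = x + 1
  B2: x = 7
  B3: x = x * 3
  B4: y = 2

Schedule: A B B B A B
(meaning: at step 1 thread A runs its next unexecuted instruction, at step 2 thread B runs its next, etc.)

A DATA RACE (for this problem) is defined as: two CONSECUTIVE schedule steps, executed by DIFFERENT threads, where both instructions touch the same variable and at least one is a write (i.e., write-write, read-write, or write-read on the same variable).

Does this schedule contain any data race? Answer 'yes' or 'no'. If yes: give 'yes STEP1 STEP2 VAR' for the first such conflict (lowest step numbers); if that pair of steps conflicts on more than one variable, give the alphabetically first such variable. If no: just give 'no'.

Steps 1,2: A(x = x - 1) vs B(x = x + 1). RACE on x (W-W).
Steps 2,3: same thread (B). No race.
Steps 3,4: same thread (B). No race.
Steps 4,5: B(r=x,w=x) vs A(r=y,w=y). No conflict.
Steps 5,6: A(y = y + 3) vs B(y = 2). RACE on y (W-W).
First conflict at steps 1,2.

Answer: yes 1 2 x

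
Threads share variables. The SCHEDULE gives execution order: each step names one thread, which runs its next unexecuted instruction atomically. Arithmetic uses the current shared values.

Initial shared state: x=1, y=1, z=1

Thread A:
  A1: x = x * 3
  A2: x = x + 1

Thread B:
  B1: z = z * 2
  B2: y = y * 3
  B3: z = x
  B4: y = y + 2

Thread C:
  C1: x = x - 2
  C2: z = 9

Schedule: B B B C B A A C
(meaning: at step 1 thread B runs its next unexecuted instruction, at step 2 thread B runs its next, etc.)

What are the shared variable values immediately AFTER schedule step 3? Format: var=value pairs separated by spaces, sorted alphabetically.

Answer: x=1 y=3 z=1

Derivation:
Step 1: thread B executes B1 (z = z * 2). Shared: x=1 y=1 z=2. PCs: A@0 B@1 C@0
Step 2: thread B executes B2 (y = y * 3). Shared: x=1 y=3 z=2. PCs: A@0 B@2 C@0
Step 3: thread B executes B3 (z = x). Shared: x=1 y=3 z=1. PCs: A@0 B@3 C@0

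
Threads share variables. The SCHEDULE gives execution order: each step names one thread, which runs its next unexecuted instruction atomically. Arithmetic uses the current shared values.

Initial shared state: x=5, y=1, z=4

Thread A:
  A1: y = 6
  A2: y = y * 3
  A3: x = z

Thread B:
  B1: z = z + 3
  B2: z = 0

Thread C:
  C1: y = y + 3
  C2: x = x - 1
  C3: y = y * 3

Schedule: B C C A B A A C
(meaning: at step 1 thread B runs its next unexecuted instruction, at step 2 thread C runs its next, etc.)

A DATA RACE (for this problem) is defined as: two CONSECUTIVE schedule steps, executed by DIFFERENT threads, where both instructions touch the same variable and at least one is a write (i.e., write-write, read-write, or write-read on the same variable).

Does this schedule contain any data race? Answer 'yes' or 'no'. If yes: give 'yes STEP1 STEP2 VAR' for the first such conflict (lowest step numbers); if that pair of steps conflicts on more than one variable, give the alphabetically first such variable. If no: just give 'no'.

Answer: no

Derivation:
Steps 1,2: B(r=z,w=z) vs C(r=y,w=y). No conflict.
Steps 2,3: same thread (C). No race.
Steps 3,4: C(r=x,w=x) vs A(r=-,w=y). No conflict.
Steps 4,5: A(r=-,w=y) vs B(r=-,w=z). No conflict.
Steps 5,6: B(r=-,w=z) vs A(r=y,w=y). No conflict.
Steps 6,7: same thread (A). No race.
Steps 7,8: A(r=z,w=x) vs C(r=y,w=y). No conflict.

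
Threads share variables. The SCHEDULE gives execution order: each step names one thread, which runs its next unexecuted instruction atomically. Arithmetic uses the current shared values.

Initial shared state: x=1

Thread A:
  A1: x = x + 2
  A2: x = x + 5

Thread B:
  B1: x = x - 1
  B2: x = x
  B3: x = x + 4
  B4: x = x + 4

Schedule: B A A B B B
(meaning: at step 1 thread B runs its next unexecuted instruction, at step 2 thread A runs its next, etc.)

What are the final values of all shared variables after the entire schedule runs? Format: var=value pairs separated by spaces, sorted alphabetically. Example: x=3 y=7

Step 1: thread B executes B1 (x = x - 1). Shared: x=0. PCs: A@0 B@1
Step 2: thread A executes A1 (x = x + 2). Shared: x=2. PCs: A@1 B@1
Step 3: thread A executes A2 (x = x + 5). Shared: x=7. PCs: A@2 B@1
Step 4: thread B executes B2 (x = x). Shared: x=7. PCs: A@2 B@2
Step 5: thread B executes B3 (x = x + 4). Shared: x=11. PCs: A@2 B@3
Step 6: thread B executes B4 (x = x + 4). Shared: x=15. PCs: A@2 B@4

Answer: x=15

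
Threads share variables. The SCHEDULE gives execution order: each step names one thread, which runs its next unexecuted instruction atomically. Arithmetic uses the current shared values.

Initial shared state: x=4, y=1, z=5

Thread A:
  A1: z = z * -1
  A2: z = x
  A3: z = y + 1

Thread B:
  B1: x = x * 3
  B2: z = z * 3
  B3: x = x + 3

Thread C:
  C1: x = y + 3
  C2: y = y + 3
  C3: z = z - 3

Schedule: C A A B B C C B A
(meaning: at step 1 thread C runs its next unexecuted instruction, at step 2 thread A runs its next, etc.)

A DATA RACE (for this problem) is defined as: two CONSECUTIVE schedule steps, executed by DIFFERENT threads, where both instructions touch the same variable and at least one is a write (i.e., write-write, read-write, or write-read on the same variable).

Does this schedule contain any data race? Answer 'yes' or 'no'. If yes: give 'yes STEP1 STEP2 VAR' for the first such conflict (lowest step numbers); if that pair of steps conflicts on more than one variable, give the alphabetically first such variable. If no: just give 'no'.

Answer: yes 3 4 x

Derivation:
Steps 1,2: C(r=y,w=x) vs A(r=z,w=z). No conflict.
Steps 2,3: same thread (A). No race.
Steps 3,4: A(z = x) vs B(x = x * 3). RACE on x (R-W).
Steps 4,5: same thread (B). No race.
Steps 5,6: B(r=z,w=z) vs C(r=y,w=y). No conflict.
Steps 6,7: same thread (C). No race.
Steps 7,8: C(r=z,w=z) vs B(r=x,w=x). No conflict.
Steps 8,9: B(r=x,w=x) vs A(r=y,w=z). No conflict.
First conflict at steps 3,4.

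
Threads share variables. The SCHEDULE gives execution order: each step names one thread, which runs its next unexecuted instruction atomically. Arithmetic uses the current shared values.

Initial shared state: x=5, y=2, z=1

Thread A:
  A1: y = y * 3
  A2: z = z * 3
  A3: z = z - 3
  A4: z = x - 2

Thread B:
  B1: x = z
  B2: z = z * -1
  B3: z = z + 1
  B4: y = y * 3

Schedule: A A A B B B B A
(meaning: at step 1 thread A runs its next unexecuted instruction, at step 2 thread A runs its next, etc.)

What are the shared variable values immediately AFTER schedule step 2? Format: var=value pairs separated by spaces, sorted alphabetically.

Answer: x=5 y=6 z=3

Derivation:
Step 1: thread A executes A1 (y = y * 3). Shared: x=5 y=6 z=1. PCs: A@1 B@0
Step 2: thread A executes A2 (z = z * 3). Shared: x=5 y=6 z=3. PCs: A@2 B@0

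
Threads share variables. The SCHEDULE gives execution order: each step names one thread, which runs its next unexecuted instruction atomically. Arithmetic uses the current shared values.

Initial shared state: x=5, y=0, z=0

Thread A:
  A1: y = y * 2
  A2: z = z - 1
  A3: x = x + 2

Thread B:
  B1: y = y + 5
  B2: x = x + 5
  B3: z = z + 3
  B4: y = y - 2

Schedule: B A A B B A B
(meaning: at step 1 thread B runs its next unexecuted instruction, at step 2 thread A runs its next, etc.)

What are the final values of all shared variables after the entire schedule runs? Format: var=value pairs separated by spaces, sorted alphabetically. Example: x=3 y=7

Answer: x=12 y=8 z=2

Derivation:
Step 1: thread B executes B1 (y = y + 5). Shared: x=5 y=5 z=0. PCs: A@0 B@1
Step 2: thread A executes A1 (y = y * 2). Shared: x=5 y=10 z=0. PCs: A@1 B@1
Step 3: thread A executes A2 (z = z - 1). Shared: x=5 y=10 z=-1. PCs: A@2 B@1
Step 4: thread B executes B2 (x = x + 5). Shared: x=10 y=10 z=-1. PCs: A@2 B@2
Step 5: thread B executes B3 (z = z + 3). Shared: x=10 y=10 z=2. PCs: A@2 B@3
Step 6: thread A executes A3 (x = x + 2). Shared: x=12 y=10 z=2. PCs: A@3 B@3
Step 7: thread B executes B4 (y = y - 2). Shared: x=12 y=8 z=2. PCs: A@3 B@4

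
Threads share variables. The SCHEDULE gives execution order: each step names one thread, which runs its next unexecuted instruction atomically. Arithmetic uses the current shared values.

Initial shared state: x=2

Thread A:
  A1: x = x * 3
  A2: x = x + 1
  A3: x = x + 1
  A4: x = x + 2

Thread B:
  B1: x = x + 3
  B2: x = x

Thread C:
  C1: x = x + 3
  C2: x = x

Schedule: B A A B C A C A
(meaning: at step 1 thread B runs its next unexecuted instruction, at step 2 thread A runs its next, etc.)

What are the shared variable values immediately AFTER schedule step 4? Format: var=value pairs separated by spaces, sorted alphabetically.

Step 1: thread B executes B1 (x = x + 3). Shared: x=5. PCs: A@0 B@1 C@0
Step 2: thread A executes A1 (x = x * 3). Shared: x=15. PCs: A@1 B@1 C@0
Step 3: thread A executes A2 (x = x + 1). Shared: x=16. PCs: A@2 B@1 C@0
Step 4: thread B executes B2 (x = x). Shared: x=16. PCs: A@2 B@2 C@0

Answer: x=16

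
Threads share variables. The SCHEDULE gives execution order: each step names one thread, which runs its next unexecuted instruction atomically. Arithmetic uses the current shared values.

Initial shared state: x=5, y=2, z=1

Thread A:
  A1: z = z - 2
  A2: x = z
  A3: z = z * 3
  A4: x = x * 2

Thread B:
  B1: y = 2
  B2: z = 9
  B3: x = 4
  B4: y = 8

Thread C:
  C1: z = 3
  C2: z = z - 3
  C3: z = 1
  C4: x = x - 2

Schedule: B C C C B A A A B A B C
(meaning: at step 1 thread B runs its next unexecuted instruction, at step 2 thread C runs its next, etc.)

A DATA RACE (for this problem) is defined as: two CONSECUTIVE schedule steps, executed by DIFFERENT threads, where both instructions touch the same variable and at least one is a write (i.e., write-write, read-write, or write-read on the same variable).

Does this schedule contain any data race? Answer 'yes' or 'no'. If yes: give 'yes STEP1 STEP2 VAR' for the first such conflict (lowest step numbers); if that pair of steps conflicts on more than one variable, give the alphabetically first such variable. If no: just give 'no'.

Answer: yes 4 5 z

Derivation:
Steps 1,2: B(r=-,w=y) vs C(r=-,w=z). No conflict.
Steps 2,3: same thread (C). No race.
Steps 3,4: same thread (C). No race.
Steps 4,5: C(z = 1) vs B(z = 9). RACE on z (W-W).
Steps 5,6: B(z = 9) vs A(z = z - 2). RACE on z (W-W).
Steps 6,7: same thread (A). No race.
Steps 7,8: same thread (A). No race.
Steps 8,9: A(r=z,w=z) vs B(r=-,w=x). No conflict.
Steps 9,10: B(x = 4) vs A(x = x * 2). RACE on x (W-W).
Steps 10,11: A(r=x,w=x) vs B(r=-,w=y). No conflict.
Steps 11,12: B(r=-,w=y) vs C(r=x,w=x). No conflict.
First conflict at steps 4,5.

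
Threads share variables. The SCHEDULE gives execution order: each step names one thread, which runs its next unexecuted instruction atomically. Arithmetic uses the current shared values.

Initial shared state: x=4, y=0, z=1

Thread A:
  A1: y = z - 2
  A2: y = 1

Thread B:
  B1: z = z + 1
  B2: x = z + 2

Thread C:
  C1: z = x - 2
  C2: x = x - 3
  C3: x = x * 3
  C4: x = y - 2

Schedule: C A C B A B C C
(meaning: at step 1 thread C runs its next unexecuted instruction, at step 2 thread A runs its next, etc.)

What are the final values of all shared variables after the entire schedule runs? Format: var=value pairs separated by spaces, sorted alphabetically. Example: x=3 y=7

Answer: x=-1 y=1 z=3

Derivation:
Step 1: thread C executes C1 (z = x - 2). Shared: x=4 y=0 z=2. PCs: A@0 B@0 C@1
Step 2: thread A executes A1 (y = z - 2). Shared: x=4 y=0 z=2. PCs: A@1 B@0 C@1
Step 3: thread C executes C2 (x = x - 3). Shared: x=1 y=0 z=2. PCs: A@1 B@0 C@2
Step 4: thread B executes B1 (z = z + 1). Shared: x=1 y=0 z=3. PCs: A@1 B@1 C@2
Step 5: thread A executes A2 (y = 1). Shared: x=1 y=1 z=3. PCs: A@2 B@1 C@2
Step 6: thread B executes B2 (x = z + 2). Shared: x=5 y=1 z=3. PCs: A@2 B@2 C@2
Step 7: thread C executes C3 (x = x * 3). Shared: x=15 y=1 z=3. PCs: A@2 B@2 C@3
Step 8: thread C executes C4 (x = y - 2). Shared: x=-1 y=1 z=3. PCs: A@2 B@2 C@4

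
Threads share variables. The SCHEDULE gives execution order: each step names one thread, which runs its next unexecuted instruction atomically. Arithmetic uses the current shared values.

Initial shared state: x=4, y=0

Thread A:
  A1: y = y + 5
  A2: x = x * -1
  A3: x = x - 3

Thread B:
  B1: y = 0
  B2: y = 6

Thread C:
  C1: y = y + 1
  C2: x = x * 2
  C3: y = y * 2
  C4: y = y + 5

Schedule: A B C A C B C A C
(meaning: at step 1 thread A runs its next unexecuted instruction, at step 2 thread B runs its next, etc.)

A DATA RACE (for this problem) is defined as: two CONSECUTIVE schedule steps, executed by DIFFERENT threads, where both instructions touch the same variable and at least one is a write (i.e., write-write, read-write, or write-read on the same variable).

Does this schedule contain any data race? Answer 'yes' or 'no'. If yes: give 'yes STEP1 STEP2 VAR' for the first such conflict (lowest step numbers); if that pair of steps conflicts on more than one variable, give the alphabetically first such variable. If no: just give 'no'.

Steps 1,2: A(y = y + 5) vs B(y = 0). RACE on y (W-W).
Steps 2,3: B(y = 0) vs C(y = y + 1). RACE on y (W-W).
Steps 3,4: C(r=y,w=y) vs A(r=x,w=x). No conflict.
Steps 4,5: A(x = x * -1) vs C(x = x * 2). RACE on x (W-W).
Steps 5,6: C(r=x,w=x) vs B(r=-,w=y). No conflict.
Steps 6,7: B(y = 6) vs C(y = y * 2). RACE on y (W-W).
Steps 7,8: C(r=y,w=y) vs A(r=x,w=x). No conflict.
Steps 8,9: A(r=x,w=x) vs C(r=y,w=y). No conflict.
First conflict at steps 1,2.

Answer: yes 1 2 y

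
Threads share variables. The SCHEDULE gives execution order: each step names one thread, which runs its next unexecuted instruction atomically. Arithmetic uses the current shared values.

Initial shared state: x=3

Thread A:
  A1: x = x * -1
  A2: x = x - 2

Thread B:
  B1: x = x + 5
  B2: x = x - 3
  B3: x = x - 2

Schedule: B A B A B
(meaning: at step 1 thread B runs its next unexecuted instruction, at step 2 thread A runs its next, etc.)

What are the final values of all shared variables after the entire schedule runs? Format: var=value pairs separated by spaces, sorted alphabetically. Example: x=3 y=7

Step 1: thread B executes B1 (x = x + 5). Shared: x=8. PCs: A@0 B@1
Step 2: thread A executes A1 (x = x * -1). Shared: x=-8. PCs: A@1 B@1
Step 3: thread B executes B2 (x = x - 3). Shared: x=-11. PCs: A@1 B@2
Step 4: thread A executes A2 (x = x - 2). Shared: x=-13. PCs: A@2 B@2
Step 5: thread B executes B3 (x = x - 2). Shared: x=-15. PCs: A@2 B@3

Answer: x=-15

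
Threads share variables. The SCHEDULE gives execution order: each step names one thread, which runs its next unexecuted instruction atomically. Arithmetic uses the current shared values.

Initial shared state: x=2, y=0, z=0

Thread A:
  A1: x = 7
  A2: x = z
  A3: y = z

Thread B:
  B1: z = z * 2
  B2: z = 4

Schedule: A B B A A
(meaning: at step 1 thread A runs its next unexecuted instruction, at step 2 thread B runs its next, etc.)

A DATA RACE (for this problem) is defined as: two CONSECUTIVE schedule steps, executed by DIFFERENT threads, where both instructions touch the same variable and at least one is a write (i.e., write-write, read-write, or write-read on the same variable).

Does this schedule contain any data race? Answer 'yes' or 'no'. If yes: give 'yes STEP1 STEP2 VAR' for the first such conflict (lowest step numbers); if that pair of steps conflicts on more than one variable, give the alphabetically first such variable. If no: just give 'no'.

Answer: yes 3 4 z

Derivation:
Steps 1,2: A(r=-,w=x) vs B(r=z,w=z). No conflict.
Steps 2,3: same thread (B). No race.
Steps 3,4: B(z = 4) vs A(x = z). RACE on z (W-R).
Steps 4,5: same thread (A). No race.
First conflict at steps 3,4.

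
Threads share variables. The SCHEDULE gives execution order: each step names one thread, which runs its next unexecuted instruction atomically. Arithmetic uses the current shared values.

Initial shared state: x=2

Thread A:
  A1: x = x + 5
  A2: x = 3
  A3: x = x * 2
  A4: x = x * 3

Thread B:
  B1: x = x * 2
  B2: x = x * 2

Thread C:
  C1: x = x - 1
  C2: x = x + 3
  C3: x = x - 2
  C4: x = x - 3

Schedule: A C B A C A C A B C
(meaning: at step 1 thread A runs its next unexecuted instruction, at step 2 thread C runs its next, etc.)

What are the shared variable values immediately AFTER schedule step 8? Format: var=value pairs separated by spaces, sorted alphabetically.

Answer: x=30

Derivation:
Step 1: thread A executes A1 (x = x + 5). Shared: x=7. PCs: A@1 B@0 C@0
Step 2: thread C executes C1 (x = x - 1). Shared: x=6. PCs: A@1 B@0 C@1
Step 3: thread B executes B1 (x = x * 2). Shared: x=12. PCs: A@1 B@1 C@1
Step 4: thread A executes A2 (x = 3). Shared: x=3. PCs: A@2 B@1 C@1
Step 5: thread C executes C2 (x = x + 3). Shared: x=6. PCs: A@2 B@1 C@2
Step 6: thread A executes A3 (x = x * 2). Shared: x=12. PCs: A@3 B@1 C@2
Step 7: thread C executes C3 (x = x - 2). Shared: x=10. PCs: A@3 B@1 C@3
Step 8: thread A executes A4 (x = x * 3). Shared: x=30. PCs: A@4 B@1 C@3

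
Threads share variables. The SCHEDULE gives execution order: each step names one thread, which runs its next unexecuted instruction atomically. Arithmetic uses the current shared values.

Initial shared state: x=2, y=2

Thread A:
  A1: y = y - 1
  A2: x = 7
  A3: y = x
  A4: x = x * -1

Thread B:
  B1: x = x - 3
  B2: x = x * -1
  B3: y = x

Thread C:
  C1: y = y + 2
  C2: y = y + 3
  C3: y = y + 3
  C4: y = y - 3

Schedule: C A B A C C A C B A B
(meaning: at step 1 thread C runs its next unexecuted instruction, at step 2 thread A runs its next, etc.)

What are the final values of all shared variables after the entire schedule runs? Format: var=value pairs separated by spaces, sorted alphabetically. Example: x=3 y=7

Step 1: thread C executes C1 (y = y + 2). Shared: x=2 y=4. PCs: A@0 B@0 C@1
Step 2: thread A executes A1 (y = y - 1). Shared: x=2 y=3. PCs: A@1 B@0 C@1
Step 3: thread B executes B1 (x = x - 3). Shared: x=-1 y=3. PCs: A@1 B@1 C@1
Step 4: thread A executes A2 (x = 7). Shared: x=7 y=3. PCs: A@2 B@1 C@1
Step 5: thread C executes C2 (y = y + 3). Shared: x=7 y=6. PCs: A@2 B@1 C@2
Step 6: thread C executes C3 (y = y + 3). Shared: x=7 y=9. PCs: A@2 B@1 C@3
Step 7: thread A executes A3 (y = x). Shared: x=7 y=7. PCs: A@3 B@1 C@3
Step 8: thread C executes C4 (y = y - 3). Shared: x=7 y=4. PCs: A@3 B@1 C@4
Step 9: thread B executes B2 (x = x * -1). Shared: x=-7 y=4. PCs: A@3 B@2 C@4
Step 10: thread A executes A4 (x = x * -1). Shared: x=7 y=4. PCs: A@4 B@2 C@4
Step 11: thread B executes B3 (y = x). Shared: x=7 y=7. PCs: A@4 B@3 C@4

Answer: x=7 y=7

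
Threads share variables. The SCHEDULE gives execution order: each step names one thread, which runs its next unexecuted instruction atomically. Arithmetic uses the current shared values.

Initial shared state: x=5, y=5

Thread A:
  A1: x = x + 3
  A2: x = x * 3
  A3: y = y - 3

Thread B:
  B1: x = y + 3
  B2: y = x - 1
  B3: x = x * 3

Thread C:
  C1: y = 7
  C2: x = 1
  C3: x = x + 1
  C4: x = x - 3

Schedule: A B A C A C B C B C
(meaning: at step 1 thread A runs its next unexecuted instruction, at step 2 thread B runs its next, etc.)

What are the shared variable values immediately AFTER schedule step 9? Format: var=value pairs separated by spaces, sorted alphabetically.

Step 1: thread A executes A1 (x = x + 3). Shared: x=8 y=5. PCs: A@1 B@0 C@0
Step 2: thread B executes B1 (x = y + 3). Shared: x=8 y=5. PCs: A@1 B@1 C@0
Step 3: thread A executes A2 (x = x * 3). Shared: x=24 y=5. PCs: A@2 B@1 C@0
Step 4: thread C executes C1 (y = 7). Shared: x=24 y=7. PCs: A@2 B@1 C@1
Step 5: thread A executes A3 (y = y - 3). Shared: x=24 y=4. PCs: A@3 B@1 C@1
Step 6: thread C executes C2 (x = 1). Shared: x=1 y=4. PCs: A@3 B@1 C@2
Step 7: thread B executes B2 (y = x - 1). Shared: x=1 y=0. PCs: A@3 B@2 C@2
Step 8: thread C executes C3 (x = x + 1). Shared: x=2 y=0. PCs: A@3 B@2 C@3
Step 9: thread B executes B3 (x = x * 3). Shared: x=6 y=0. PCs: A@3 B@3 C@3

Answer: x=6 y=0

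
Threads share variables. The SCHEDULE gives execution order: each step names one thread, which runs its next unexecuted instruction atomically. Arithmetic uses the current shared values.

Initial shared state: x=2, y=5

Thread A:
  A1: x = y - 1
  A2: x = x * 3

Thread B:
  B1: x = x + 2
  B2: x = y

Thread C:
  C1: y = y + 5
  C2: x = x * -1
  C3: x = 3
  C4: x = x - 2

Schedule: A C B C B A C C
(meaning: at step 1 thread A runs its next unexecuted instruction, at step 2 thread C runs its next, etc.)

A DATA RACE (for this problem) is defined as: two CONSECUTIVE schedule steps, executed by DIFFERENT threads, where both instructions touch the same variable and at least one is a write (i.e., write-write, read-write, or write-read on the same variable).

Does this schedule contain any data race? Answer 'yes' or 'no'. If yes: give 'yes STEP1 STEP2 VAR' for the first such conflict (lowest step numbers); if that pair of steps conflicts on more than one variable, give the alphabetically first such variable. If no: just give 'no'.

Answer: yes 1 2 y

Derivation:
Steps 1,2: A(x = y - 1) vs C(y = y + 5). RACE on y (R-W).
Steps 2,3: C(r=y,w=y) vs B(r=x,w=x). No conflict.
Steps 3,4: B(x = x + 2) vs C(x = x * -1). RACE on x (W-W).
Steps 4,5: C(x = x * -1) vs B(x = y). RACE on x (W-W).
Steps 5,6: B(x = y) vs A(x = x * 3). RACE on x (W-W).
Steps 6,7: A(x = x * 3) vs C(x = 3). RACE on x (W-W).
Steps 7,8: same thread (C). No race.
First conflict at steps 1,2.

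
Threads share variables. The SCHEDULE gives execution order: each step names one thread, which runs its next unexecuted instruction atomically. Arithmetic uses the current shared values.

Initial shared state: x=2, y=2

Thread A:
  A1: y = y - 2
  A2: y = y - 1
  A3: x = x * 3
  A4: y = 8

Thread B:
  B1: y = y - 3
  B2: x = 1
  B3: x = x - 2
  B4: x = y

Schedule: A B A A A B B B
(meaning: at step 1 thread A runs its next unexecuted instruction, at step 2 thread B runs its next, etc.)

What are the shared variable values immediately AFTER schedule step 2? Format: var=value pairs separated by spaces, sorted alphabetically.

Answer: x=2 y=-3

Derivation:
Step 1: thread A executes A1 (y = y - 2). Shared: x=2 y=0. PCs: A@1 B@0
Step 2: thread B executes B1 (y = y - 3). Shared: x=2 y=-3. PCs: A@1 B@1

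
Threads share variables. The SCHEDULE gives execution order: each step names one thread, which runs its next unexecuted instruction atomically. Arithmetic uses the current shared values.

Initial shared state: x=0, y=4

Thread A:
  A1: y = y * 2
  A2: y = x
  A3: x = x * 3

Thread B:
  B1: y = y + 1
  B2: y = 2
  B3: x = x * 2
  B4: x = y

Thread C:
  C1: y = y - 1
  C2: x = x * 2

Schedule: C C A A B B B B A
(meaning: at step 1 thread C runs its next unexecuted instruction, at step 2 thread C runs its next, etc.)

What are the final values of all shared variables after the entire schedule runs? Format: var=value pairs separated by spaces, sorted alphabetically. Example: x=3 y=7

Answer: x=6 y=2

Derivation:
Step 1: thread C executes C1 (y = y - 1). Shared: x=0 y=3. PCs: A@0 B@0 C@1
Step 2: thread C executes C2 (x = x * 2). Shared: x=0 y=3. PCs: A@0 B@0 C@2
Step 3: thread A executes A1 (y = y * 2). Shared: x=0 y=6. PCs: A@1 B@0 C@2
Step 4: thread A executes A2 (y = x). Shared: x=0 y=0. PCs: A@2 B@0 C@2
Step 5: thread B executes B1 (y = y + 1). Shared: x=0 y=1. PCs: A@2 B@1 C@2
Step 6: thread B executes B2 (y = 2). Shared: x=0 y=2. PCs: A@2 B@2 C@2
Step 7: thread B executes B3 (x = x * 2). Shared: x=0 y=2. PCs: A@2 B@3 C@2
Step 8: thread B executes B4 (x = y). Shared: x=2 y=2. PCs: A@2 B@4 C@2
Step 9: thread A executes A3 (x = x * 3). Shared: x=6 y=2. PCs: A@3 B@4 C@2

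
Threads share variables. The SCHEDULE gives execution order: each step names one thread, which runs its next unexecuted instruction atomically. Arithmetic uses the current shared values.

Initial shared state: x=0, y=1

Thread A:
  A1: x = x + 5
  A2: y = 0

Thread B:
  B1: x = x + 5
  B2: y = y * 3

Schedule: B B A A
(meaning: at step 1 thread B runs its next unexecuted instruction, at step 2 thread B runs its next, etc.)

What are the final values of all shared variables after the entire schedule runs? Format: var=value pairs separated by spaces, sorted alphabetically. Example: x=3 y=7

Answer: x=10 y=0

Derivation:
Step 1: thread B executes B1 (x = x + 5). Shared: x=5 y=1. PCs: A@0 B@1
Step 2: thread B executes B2 (y = y * 3). Shared: x=5 y=3. PCs: A@0 B@2
Step 3: thread A executes A1 (x = x + 5). Shared: x=10 y=3. PCs: A@1 B@2
Step 4: thread A executes A2 (y = 0). Shared: x=10 y=0. PCs: A@2 B@2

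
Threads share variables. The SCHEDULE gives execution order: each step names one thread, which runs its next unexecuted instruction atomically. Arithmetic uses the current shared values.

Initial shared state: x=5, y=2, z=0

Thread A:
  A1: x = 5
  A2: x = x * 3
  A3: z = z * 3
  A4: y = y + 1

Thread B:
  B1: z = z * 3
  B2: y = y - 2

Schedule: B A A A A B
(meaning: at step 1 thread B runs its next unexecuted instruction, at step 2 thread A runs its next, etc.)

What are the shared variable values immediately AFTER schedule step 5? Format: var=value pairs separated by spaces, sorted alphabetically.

Answer: x=15 y=3 z=0

Derivation:
Step 1: thread B executes B1 (z = z * 3). Shared: x=5 y=2 z=0. PCs: A@0 B@1
Step 2: thread A executes A1 (x = 5). Shared: x=5 y=2 z=0. PCs: A@1 B@1
Step 3: thread A executes A2 (x = x * 3). Shared: x=15 y=2 z=0. PCs: A@2 B@1
Step 4: thread A executes A3 (z = z * 3). Shared: x=15 y=2 z=0. PCs: A@3 B@1
Step 5: thread A executes A4 (y = y + 1). Shared: x=15 y=3 z=0. PCs: A@4 B@1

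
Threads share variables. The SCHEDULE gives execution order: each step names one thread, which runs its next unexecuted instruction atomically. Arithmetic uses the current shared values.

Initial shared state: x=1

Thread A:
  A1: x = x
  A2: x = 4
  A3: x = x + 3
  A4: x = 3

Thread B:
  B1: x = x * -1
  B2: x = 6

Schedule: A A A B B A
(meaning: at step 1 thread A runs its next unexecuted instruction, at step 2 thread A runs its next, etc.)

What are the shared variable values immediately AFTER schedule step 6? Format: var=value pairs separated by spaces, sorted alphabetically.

Step 1: thread A executes A1 (x = x). Shared: x=1. PCs: A@1 B@0
Step 2: thread A executes A2 (x = 4). Shared: x=4. PCs: A@2 B@0
Step 3: thread A executes A3 (x = x + 3). Shared: x=7. PCs: A@3 B@0
Step 4: thread B executes B1 (x = x * -1). Shared: x=-7. PCs: A@3 B@1
Step 5: thread B executes B2 (x = 6). Shared: x=6. PCs: A@3 B@2
Step 6: thread A executes A4 (x = 3). Shared: x=3. PCs: A@4 B@2

Answer: x=3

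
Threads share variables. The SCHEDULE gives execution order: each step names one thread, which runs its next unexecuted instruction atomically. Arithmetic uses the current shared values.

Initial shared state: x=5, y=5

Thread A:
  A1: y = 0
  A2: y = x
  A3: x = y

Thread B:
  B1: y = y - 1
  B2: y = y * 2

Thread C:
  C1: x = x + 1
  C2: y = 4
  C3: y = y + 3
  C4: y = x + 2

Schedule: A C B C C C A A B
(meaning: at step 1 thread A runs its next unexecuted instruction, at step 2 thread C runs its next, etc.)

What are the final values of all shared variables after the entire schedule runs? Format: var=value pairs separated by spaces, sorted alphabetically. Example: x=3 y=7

Answer: x=6 y=12

Derivation:
Step 1: thread A executes A1 (y = 0). Shared: x=5 y=0. PCs: A@1 B@0 C@0
Step 2: thread C executes C1 (x = x + 1). Shared: x=6 y=0. PCs: A@1 B@0 C@1
Step 3: thread B executes B1 (y = y - 1). Shared: x=6 y=-1. PCs: A@1 B@1 C@1
Step 4: thread C executes C2 (y = 4). Shared: x=6 y=4. PCs: A@1 B@1 C@2
Step 5: thread C executes C3 (y = y + 3). Shared: x=6 y=7. PCs: A@1 B@1 C@3
Step 6: thread C executes C4 (y = x + 2). Shared: x=6 y=8. PCs: A@1 B@1 C@4
Step 7: thread A executes A2 (y = x). Shared: x=6 y=6. PCs: A@2 B@1 C@4
Step 8: thread A executes A3 (x = y). Shared: x=6 y=6. PCs: A@3 B@1 C@4
Step 9: thread B executes B2 (y = y * 2). Shared: x=6 y=12. PCs: A@3 B@2 C@4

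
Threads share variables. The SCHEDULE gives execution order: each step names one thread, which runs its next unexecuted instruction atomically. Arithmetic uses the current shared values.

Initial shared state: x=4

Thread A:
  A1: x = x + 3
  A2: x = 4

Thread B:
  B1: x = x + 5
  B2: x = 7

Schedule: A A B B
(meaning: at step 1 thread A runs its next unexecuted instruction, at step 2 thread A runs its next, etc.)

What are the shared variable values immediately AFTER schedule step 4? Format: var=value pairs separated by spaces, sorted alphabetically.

Answer: x=7

Derivation:
Step 1: thread A executes A1 (x = x + 3). Shared: x=7. PCs: A@1 B@0
Step 2: thread A executes A2 (x = 4). Shared: x=4. PCs: A@2 B@0
Step 3: thread B executes B1 (x = x + 5). Shared: x=9. PCs: A@2 B@1
Step 4: thread B executes B2 (x = 7). Shared: x=7. PCs: A@2 B@2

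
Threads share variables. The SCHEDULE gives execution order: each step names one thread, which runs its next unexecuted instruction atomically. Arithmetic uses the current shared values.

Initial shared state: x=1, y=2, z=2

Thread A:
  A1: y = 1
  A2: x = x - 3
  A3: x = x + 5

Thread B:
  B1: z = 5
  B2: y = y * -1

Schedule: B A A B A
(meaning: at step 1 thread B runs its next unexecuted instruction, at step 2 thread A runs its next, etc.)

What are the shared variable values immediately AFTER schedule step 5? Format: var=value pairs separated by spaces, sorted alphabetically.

Step 1: thread B executes B1 (z = 5). Shared: x=1 y=2 z=5. PCs: A@0 B@1
Step 2: thread A executes A1 (y = 1). Shared: x=1 y=1 z=5. PCs: A@1 B@1
Step 3: thread A executes A2 (x = x - 3). Shared: x=-2 y=1 z=5. PCs: A@2 B@1
Step 4: thread B executes B2 (y = y * -1). Shared: x=-2 y=-1 z=5. PCs: A@2 B@2
Step 5: thread A executes A3 (x = x + 5). Shared: x=3 y=-1 z=5. PCs: A@3 B@2

Answer: x=3 y=-1 z=5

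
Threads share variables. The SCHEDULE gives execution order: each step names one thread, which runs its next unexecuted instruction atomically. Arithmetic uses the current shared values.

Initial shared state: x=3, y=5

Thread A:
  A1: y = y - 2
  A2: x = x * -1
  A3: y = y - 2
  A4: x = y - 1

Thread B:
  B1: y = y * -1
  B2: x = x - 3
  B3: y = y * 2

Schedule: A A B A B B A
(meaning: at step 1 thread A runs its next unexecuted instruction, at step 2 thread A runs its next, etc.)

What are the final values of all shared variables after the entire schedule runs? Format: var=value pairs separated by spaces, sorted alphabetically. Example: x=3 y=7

Step 1: thread A executes A1 (y = y - 2). Shared: x=3 y=3. PCs: A@1 B@0
Step 2: thread A executes A2 (x = x * -1). Shared: x=-3 y=3. PCs: A@2 B@0
Step 3: thread B executes B1 (y = y * -1). Shared: x=-3 y=-3. PCs: A@2 B@1
Step 4: thread A executes A3 (y = y - 2). Shared: x=-3 y=-5. PCs: A@3 B@1
Step 5: thread B executes B2 (x = x - 3). Shared: x=-6 y=-5. PCs: A@3 B@2
Step 6: thread B executes B3 (y = y * 2). Shared: x=-6 y=-10. PCs: A@3 B@3
Step 7: thread A executes A4 (x = y - 1). Shared: x=-11 y=-10. PCs: A@4 B@3

Answer: x=-11 y=-10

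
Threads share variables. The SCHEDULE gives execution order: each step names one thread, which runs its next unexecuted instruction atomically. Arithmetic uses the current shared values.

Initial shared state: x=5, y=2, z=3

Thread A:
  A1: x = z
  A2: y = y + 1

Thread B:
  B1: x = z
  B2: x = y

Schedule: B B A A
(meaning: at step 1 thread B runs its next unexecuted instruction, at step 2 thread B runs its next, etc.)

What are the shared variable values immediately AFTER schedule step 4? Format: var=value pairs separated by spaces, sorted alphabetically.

Answer: x=3 y=3 z=3

Derivation:
Step 1: thread B executes B1 (x = z). Shared: x=3 y=2 z=3. PCs: A@0 B@1
Step 2: thread B executes B2 (x = y). Shared: x=2 y=2 z=3. PCs: A@0 B@2
Step 3: thread A executes A1 (x = z). Shared: x=3 y=2 z=3. PCs: A@1 B@2
Step 4: thread A executes A2 (y = y + 1). Shared: x=3 y=3 z=3. PCs: A@2 B@2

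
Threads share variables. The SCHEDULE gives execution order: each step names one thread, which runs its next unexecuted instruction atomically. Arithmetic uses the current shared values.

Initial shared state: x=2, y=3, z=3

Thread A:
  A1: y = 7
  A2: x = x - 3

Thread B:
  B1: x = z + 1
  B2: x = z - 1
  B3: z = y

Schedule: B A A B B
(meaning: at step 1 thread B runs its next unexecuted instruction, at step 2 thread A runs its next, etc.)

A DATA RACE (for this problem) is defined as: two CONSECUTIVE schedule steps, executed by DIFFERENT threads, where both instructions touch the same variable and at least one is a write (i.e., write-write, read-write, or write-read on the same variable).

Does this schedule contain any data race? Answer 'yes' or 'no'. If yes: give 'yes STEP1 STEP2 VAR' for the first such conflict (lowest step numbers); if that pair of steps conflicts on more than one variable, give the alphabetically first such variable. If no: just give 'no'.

Steps 1,2: B(r=z,w=x) vs A(r=-,w=y). No conflict.
Steps 2,3: same thread (A). No race.
Steps 3,4: A(x = x - 3) vs B(x = z - 1). RACE on x (W-W).
Steps 4,5: same thread (B). No race.
First conflict at steps 3,4.

Answer: yes 3 4 x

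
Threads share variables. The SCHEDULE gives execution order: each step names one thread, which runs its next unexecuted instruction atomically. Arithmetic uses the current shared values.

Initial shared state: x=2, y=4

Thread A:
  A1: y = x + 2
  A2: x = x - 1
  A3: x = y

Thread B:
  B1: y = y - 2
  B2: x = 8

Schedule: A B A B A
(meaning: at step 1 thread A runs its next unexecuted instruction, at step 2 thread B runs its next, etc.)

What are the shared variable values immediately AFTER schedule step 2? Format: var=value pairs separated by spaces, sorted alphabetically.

Step 1: thread A executes A1 (y = x + 2). Shared: x=2 y=4. PCs: A@1 B@0
Step 2: thread B executes B1 (y = y - 2). Shared: x=2 y=2. PCs: A@1 B@1

Answer: x=2 y=2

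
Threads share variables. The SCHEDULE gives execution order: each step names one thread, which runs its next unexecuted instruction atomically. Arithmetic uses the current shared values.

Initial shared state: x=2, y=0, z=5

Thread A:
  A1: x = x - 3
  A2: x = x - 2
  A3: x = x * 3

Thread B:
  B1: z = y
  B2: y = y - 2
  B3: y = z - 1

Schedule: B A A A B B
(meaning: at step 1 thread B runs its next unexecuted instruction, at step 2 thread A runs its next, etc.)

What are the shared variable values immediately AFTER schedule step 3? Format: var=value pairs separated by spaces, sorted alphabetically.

Answer: x=-3 y=0 z=0

Derivation:
Step 1: thread B executes B1 (z = y). Shared: x=2 y=0 z=0. PCs: A@0 B@1
Step 2: thread A executes A1 (x = x - 3). Shared: x=-1 y=0 z=0. PCs: A@1 B@1
Step 3: thread A executes A2 (x = x - 2). Shared: x=-3 y=0 z=0. PCs: A@2 B@1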